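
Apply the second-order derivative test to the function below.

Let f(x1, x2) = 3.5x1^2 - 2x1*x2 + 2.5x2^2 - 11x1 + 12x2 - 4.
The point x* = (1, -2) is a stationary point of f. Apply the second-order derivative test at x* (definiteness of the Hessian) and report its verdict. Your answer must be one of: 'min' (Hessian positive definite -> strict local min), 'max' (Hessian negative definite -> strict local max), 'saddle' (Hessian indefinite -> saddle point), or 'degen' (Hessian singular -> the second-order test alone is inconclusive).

Compute the Hessian H = grad^2 f:
  H = [[7, -2], [-2, 5]]
Verify stationarity: grad f(x*) = H x* + g = (0, 0).
Eigenvalues of H: 3.7639, 8.2361.
Both eigenvalues > 0, so H is positive definite -> x* is a strict local min.

min


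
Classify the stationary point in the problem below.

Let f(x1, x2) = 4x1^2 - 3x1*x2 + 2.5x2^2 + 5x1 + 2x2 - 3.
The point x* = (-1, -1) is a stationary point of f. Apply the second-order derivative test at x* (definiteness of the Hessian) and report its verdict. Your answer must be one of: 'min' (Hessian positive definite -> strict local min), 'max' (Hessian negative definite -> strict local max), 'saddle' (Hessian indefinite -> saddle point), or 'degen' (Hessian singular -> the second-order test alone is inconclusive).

Compute the Hessian H = grad^2 f:
  H = [[8, -3], [-3, 5]]
Verify stationarity: grad f(x*) = H x* + g = (0, 0).
Eigenvalues of H: 3.1459, 9.8541.
Both eigenvalues > 0, so H is positive definite -> x* is a strict local min.

min


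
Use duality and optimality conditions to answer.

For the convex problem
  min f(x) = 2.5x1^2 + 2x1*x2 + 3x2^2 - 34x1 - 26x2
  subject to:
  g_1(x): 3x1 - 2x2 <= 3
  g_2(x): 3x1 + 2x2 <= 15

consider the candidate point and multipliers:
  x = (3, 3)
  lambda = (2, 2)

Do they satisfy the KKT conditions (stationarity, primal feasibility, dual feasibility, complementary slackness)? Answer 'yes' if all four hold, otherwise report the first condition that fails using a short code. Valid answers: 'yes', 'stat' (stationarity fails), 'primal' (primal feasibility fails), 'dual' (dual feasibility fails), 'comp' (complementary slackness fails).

Gradient of f: grad f(x) = Q x + c = (-13, -2)
Constraint values g_i(x) = a_i^T x - b_i:
  g_1((3, 3)) = 0
  g_2((3, 3)) = 0
Stationarity residual: grad f(x) + sum_i lambda_i a_i = (-1, -2)
  -> stationarity FAILS
Primal feasibility (all g_i <= 0): OK
Dual feasibility (all lambda_i >= 0): OK
Complementary slackness (lambda_i * g_i(x) = 0 for all i): OK

Verdict: the first failing condition is stationarity -> stat.

stat


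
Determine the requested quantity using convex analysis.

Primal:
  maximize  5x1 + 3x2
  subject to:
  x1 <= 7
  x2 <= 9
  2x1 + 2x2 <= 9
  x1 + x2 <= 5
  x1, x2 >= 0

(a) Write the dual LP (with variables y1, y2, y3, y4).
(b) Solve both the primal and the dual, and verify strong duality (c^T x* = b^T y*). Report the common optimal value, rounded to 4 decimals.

The standard primal-dual pair for 'max c^T x s.t. A x <= b, x >= 0' is:
  Dual:  min b^T y  s.t.  A^T y >= c,  y >= 0.

So the dual LP is:
  minimize  7y1 + 9y2 + 9y3 + 5y4
  subject to:
    y1 + 2y3 + y4 >= 5
    y2 + 2y3 + y4 >= 3
    y1, y2, y3, y4 >= 0

Solving the primal: x* = (4.5, 0).
  primal value c^T x* = 22.5.
Solving the dual: y* = (0, 0, 2.5, 0).
  dual value b^T y* = 22.5.
Strong duality: c^T x* = b^T y*. Confirmed.

22.5


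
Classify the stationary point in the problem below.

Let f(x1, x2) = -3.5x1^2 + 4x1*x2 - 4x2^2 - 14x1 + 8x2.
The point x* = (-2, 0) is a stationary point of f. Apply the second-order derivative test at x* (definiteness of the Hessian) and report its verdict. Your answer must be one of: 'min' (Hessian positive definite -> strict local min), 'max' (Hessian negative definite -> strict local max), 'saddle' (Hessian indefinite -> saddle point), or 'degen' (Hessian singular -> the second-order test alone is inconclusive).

Compute the Hessian H = grad^2 f:
  H = [[-7, 4], [4, -8]]
Verify stationarity: grad f(x*) = H x* + g = (0, 0).
Eigenvalues of H: -11.5311, -3.4689.
Both eigenvalues < 0, so H is negative definite -> x* is a strict local max.

max


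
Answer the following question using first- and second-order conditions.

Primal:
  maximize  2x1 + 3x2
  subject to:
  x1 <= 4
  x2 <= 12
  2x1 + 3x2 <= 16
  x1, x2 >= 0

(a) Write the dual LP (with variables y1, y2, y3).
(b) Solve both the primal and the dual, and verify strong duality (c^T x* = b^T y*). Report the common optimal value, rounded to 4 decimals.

The standard primal-dual pair for 'max c^T x s.t. A x <= b, x >= 0' is:
  Dual:  min b^T y  s.t.  A^T y >= c,  y >= 0.

So the dual LP is:
  minimize  4y1 + 12y2 + 16y3
  subject to:
    y1 + 2y3 >= 2
    y2 + 3y3 >= 3
    y1, y2, y3 >= 0

Solving the primal: x* = (0, 5.3333).
  primal value c^T x* = 16.
Solving the dual: y* = (0, 0, 1).
  dual value b^T y* = 16.
Strong duality: c^T x* = b^T y*. Confirmed.

16


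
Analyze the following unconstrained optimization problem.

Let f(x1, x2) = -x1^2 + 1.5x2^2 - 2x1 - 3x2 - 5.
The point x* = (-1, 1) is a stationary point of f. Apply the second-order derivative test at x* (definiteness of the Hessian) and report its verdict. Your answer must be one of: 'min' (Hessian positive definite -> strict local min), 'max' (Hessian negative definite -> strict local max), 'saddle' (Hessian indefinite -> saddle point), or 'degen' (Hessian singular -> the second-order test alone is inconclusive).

Compute the Hessian H = grad^2 f:
  H = [[-2, 0], [0, 3]]
Verify stationarity: grad f(x*) = H x* + g = (0, 0).
Eigenvalues of H: -2, 3.
Eigenvalues have mixed signs, so H is indefinite -> x* is a saddle point.

saddle


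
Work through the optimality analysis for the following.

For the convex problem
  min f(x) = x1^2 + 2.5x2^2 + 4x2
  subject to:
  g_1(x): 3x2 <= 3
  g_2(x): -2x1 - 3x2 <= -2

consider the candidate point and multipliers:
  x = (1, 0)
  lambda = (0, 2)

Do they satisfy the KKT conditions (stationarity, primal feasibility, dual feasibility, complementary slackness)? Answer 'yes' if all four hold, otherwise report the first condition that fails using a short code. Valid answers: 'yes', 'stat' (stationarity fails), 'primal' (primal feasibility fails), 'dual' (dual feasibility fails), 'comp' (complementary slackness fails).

Gradient of f: grad f(x) = Q x + c = (2, 4)
Constraint values g_i(x) = a_i^T x - b_i:
  g_1((1, 0)) = -3
  g_2((1, 0)) = 0
Stationarity residual: grad f(x) + sum_i lambda_i a_i = (-2, -2)
  -> stationarity FAILS
Primal feasibility (all g_i <= 0): OK
Dual feasibility (all lambda_i >= 0): OK
Complementary slackness (lambda_i * g_i(x) = 0 for all i): OK

Verdict: the first failing condition is stationarity -> stat.

stat


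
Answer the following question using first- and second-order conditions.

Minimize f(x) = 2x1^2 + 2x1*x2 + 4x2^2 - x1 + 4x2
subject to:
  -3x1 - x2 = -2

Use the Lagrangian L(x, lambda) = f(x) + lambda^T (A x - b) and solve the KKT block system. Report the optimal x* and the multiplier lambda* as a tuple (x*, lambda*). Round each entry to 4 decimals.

Form the Lagrangian:
  L(x, lambda) = (1/2) x^T Q x + c^T x + lambda^T (A x - b)
Stationarity (grad_x L = 0): Q x + c + A^T lambda = 0.
Primal feasibility: A x = b.

This gives the KKT block system:
  [ Q   A^T ] [ x     ]   [-c ]
  [ A    0  ] [ lambda ] = [ b ]

Solving the linear system:
  x*      = (0.8906, -0.6719)
  lambda* = (0.4063)
  f(x*)   = -1.3828

x* = (0.8906, -0.6719), lambda* = (0.4063)


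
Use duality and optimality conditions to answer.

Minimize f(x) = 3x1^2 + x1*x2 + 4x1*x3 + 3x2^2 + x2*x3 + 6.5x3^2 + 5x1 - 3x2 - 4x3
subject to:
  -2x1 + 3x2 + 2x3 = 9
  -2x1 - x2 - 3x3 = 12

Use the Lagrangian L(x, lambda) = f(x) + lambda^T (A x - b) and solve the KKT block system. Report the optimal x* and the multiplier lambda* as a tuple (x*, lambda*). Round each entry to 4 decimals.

Form the Lagrangian:
  L(x, lambda) = (1/2) x^T Q x + c^T x + lambda^T (A x - b)
Stationarity (grad_x L = 0): Q x + c + A^T lambda = 0.
Primal feasibility: A x = b.

This gives the KKT block system:
  [ Q   A^T ] [ x     ]   [-c ]
  [ A    0  ] [ lambda ] = [ b ]

Solving the linear system:
  x*      = (-4.9587, 0.2019, -0.7615)
  lambda* = (-1.5723, -12.2258)
  f(x*)   = 69.2536

x* = (-4.9587, 0.2019, -0.7615), lambda* = (-1.5723, -12.2258)


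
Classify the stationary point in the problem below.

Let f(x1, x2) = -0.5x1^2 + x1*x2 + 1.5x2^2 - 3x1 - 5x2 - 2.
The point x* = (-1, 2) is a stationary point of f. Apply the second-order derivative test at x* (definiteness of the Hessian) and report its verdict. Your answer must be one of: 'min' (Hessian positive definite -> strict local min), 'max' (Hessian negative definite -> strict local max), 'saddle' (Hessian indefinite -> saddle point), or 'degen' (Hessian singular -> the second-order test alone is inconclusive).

Compute the Hessian H = grad^2 f:
  H = [[-1, 1], [1, 3]]
Verify stationarity: grad f(x*) = H x* + g = (0, 0).
Eigenvalues of H: -1.2361, 3.2361.
Eigenvalues have mixed signs, so H is indefinite -> x* is a saddle point.

saddle


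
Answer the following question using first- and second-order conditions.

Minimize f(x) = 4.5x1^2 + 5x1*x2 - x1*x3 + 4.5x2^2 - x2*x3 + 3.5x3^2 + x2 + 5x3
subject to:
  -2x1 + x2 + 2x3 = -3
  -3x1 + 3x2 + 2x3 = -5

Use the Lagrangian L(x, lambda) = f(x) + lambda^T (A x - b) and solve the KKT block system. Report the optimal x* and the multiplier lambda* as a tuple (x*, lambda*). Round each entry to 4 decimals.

Form the Lagrangian:
  L(x, lambda) = (1/2) x^T Q x + c^T x + lambda^T (A x - b)
Stationarity (grad_x L = 0): Q x + c + A^T lambda = 0.
Primal feasibility: A x = b.

This gives the KKT block system:
  [ Q   A^T ] [ x     ]   [-c ]
  [ A    0  ] [ lambda ] = [ b ]

Solving the linear system:
  x*      = (0.4599, -0.77, -0.6551)
  lambda* = (-2.0314, 1.669)
  f(x*)   = -0.8972

x* = (0.4599, -0.77, -0.6551), lambda* = (-2.0314, 1.669)


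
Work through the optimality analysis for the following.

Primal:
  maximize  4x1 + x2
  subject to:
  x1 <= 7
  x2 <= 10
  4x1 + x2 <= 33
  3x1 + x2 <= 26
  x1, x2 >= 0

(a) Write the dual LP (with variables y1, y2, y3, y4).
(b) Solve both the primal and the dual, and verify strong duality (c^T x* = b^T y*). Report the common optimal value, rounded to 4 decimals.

The standard primal-dual pair for 'max c^T x s.t. A x <= b, x >= 0' is:
  Dual:  min b^T y  s.t.  A^T y >= c,  y >= 0.

So the dual LP is:
  minimize  7y1 + 10y2 + 33y3 + 26y4
  subject to:
    y1 + 4y3 + 3y4 >= 4
    y2 + y3 + y4 >= 1
    y1, y2, y3, y4 >= 0

Solving the primal: x* = (7, 5).
  primal value c^T x* = 33.
Solving the dual: y* = (1, 0, 0, 1).
  dual value b^T y* = 33.
Strong duality: c^T x* = b^T y*. Confirmed.

33


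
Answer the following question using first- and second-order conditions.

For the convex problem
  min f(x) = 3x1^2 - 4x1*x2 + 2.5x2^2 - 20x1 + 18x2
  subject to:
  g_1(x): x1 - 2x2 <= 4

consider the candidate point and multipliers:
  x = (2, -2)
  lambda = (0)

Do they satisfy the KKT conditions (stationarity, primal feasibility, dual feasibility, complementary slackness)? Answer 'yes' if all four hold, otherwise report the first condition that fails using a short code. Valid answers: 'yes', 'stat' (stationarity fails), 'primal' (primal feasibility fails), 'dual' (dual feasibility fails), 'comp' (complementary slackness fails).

Gradient of f: grad f(x) = Q x + c = (0, 0)
Constraint values g_i(x) = a_i^T x - b_i:
  g_1((2, -2)) = 2
Stationarity residual: grad f(x) + sum_i lambda_i a_i = (0, 0)
  -> stationarity OK
Primal feasibility (all g_i <= 0): FAILS
Dual feasibility (all lambda_i >= 0): OK
Complementary slackness (lambda_i * g_i(x) = 0 for all i): OK

Verdict: the first failing condition is primal_feasibility -> primal.

primal


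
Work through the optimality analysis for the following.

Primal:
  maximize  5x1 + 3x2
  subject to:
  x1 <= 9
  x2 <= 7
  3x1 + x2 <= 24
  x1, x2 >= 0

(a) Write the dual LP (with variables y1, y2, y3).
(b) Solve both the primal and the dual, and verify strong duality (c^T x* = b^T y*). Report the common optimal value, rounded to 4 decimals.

The standard primal-dual pair for 'max c^T x s.t. A x <= b, x >= 0' is:
  Dual:  min b^T y  s.t.  A^T y >= c,  y >= 0.

So the dual LP is:
  minimize  9y1 + 7y2 + 24y3
  subject to:
    y1 + 3y3 >= 5
    y2 + y3 >= 3
    y1, y2, y3 >= 0

Solving the primal: x* = (5.6667, 7).
  primal value c^T x* = 49.3333.
Solving the dual: y* = (0, 1.3333, 1.6667).
  dual value b^T y* = 49.3333.
Strong duality: c^T x* = b^T y*. Confirmed.

49.3333


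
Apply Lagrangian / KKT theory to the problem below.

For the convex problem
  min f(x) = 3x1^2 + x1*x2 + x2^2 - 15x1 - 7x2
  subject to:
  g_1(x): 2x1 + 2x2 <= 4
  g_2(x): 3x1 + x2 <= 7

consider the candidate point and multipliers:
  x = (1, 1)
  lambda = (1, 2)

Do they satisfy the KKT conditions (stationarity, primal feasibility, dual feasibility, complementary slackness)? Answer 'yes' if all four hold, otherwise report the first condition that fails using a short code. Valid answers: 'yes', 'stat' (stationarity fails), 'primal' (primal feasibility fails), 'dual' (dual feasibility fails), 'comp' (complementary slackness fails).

Gradient of f: grad f(x) = Q x + c = (-8, -4)
Constraint values g_i(x) = a_i^T x - b_i:
  g_1((1, 1)) = 0
  g_2((1, 1)) = -3
Stationarity residual: grad f(x) + sum_i lambda_i a_i = (0, 0)
  -> stationarity OK
Primal feasibility (all g_i <= 0): OK
Dual feasibility (all lambda_i >= 0): OK
Complementary slackness (lambda_i * g_i(x) = 0 for all i): FAILS

Verdict: the first failing condition is complementary_slackness -> comp.

comp


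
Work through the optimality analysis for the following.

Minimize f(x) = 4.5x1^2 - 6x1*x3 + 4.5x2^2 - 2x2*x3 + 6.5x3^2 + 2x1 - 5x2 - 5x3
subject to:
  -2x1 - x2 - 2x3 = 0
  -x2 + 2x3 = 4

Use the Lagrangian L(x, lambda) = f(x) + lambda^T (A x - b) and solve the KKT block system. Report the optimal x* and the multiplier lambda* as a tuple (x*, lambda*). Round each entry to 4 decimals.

Form the Lagrangian:
  L(x, lambda) = (1/2) x^T Q x + c^T x + lambda^T (A x - b)
Stationarity (grad_x L = 0): Q x + c + A^T lambda = 0.
Primal feasibility: A x = b.

This gives the KKT block system:
  [ Q   A^T ] [ x     ]   [-c ]
  [ A    0  ] [ lambda ] = [ b ]

Solving the linear system:
  x*      = (-0.5941, -1.4059, 1.297)
  lambda* = (-5.5644, -14.6832)
  f(x*)   = 29.0446

x* = (-0.5941, -1.4059, 1.297), lambda* = (-5.5644, -14.6832)


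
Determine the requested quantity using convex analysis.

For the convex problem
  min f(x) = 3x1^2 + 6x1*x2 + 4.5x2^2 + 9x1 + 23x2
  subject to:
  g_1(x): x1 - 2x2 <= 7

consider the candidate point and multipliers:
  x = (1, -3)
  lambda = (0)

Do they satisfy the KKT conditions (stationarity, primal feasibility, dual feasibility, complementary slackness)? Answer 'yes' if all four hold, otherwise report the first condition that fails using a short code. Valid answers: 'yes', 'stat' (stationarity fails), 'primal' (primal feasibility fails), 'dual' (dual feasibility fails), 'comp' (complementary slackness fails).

Gradient of f: grad f(x) = Q x + c = (-3, 2)
Constraint values g_i(x) = a_i^T x - b_i:
  g_1((1, -3)) = 0
Stationarity residual: grad f(x) + sum_i lambda_i a_i = (-3, 2)
  -> stationarity FAILS
Primal feasibility (all g_i <= 0): OK
Dual feasibility (all lambda_i >= 0): OK
Complementary slackness (lambda_i * g_i(x) = 0 for all i): OK

Verdict: the first failing condition is stationarity -> stat.

stat


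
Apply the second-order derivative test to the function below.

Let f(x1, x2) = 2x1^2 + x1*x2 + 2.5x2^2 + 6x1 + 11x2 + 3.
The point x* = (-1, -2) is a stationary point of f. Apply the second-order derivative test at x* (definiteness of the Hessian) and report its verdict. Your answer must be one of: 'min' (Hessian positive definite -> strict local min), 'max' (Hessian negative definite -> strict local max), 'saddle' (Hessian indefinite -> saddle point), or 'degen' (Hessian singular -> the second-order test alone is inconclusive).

Compute the Hessian H = grad^2 f:
  H = [[4, 1], [1, 5]]
Verify stationarity: grad f(x*) = H x* + g = (0, 0).
Eigenvalues of H: 3.382, 5.618.
Both eigenvalues > 0, so H is positive definite -> x* is a strict local min.

min


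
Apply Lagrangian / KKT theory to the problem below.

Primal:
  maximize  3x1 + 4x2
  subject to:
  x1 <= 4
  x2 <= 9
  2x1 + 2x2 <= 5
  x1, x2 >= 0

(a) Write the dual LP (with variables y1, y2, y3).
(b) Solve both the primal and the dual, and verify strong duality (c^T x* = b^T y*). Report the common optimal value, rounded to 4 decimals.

The standard primal-dual pair for 'max c^T x s.t. A x <= b, x >= 0' is:
  Dual:  min b^T y  s.t.  A^T y >= c,  y >= 0.

So the dual LP is:
  minimize  4y1 + 9y2 + 5y3
  subject to:
    y1 + 2y3 >= 3
    y2 + 2y3 >= 4
    y1, y2, y3 >= 0

Solving the primal: x* = (0, 2.5).
  primal value c^T x* = 10.
Solving the dual: y* = (0, 0, 2).
  dual value b^T y* = 10.
Strong duality: c^T x* = b^T y*. Confirmed.

10


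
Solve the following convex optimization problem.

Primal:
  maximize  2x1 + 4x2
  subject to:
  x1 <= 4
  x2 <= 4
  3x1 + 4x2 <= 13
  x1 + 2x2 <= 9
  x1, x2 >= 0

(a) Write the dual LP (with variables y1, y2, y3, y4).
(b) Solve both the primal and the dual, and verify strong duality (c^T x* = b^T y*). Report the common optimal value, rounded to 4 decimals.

The standard primal-dual pair for 'max c^T x s.t. A x <= b, x >= 0' is:
  Dual:  min b^T y  s.t.  A^T y >= c,  y >= 0.

So the dual LP is:
  minimize  4y1 + 4y2 + 13y3 + 9y4
  subject to:
    y1 + 3y3 + y4 >= 2
    y2 + 4y3 + 2y4 >= 4
    y1, y2, y3, y4 >= 0

Solving the primal: x* = (0, 3.25).
  primal value c^T x* = 13.
Solving the dual: y* = (0, 0, 1, 0).
  dual value b^T y* = 13.
Strong duality: c^T x* = b^T y*. Confirmed.

13


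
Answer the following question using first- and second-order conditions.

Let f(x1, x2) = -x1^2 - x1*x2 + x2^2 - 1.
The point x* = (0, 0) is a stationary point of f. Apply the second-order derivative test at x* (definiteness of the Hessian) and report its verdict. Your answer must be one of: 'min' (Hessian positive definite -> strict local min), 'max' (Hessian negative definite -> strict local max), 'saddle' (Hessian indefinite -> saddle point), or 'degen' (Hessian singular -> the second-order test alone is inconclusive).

Compute the Hessian H = grad^2 f:
  H = [[-2, -1], [-1, 2]]
Verify stationarity: grad f(x*) = H x* + g = (0, 0).
Eigenvalues of H: -2.2361, 2.2361.
Eigenvalues have mixed signs, so H is indefinite -> x* is a saddle point.

saddle


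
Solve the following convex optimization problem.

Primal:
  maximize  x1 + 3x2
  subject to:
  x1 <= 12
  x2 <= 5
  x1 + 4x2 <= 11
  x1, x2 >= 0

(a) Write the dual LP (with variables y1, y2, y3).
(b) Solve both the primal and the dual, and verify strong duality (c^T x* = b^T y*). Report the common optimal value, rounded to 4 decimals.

The standard primal-dual pair for 'max c^T x s.t. A x <= b, x >= 0' is:
  Dual:  min b^T y  s.t.  A^T y >= c,  y >= 0.

So the dual LP is:
  minimize  12y1 + 5y2 + 11y3
  subject to:
    y1 + y3 >= 1
    y2 + 4y3 >= 3
    y1, y2, y3 >= 0

Solving the primal: x* = (11, 0).
  primal value c^T x* = 11.
Solving the dual: y* = (0, 0, 1).
  dual value b^T y* = 11.
Strong duality: c^T x* = b^T y*. Confirmed.

11


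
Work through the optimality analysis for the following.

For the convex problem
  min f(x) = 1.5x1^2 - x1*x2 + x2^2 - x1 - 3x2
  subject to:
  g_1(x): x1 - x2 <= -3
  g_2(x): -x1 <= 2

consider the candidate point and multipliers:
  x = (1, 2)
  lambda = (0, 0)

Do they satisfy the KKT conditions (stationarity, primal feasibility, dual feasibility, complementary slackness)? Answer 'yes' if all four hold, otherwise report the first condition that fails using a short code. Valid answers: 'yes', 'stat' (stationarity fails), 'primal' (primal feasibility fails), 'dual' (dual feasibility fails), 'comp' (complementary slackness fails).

Gradient of f: grad f(x) = Q x + c = (0, 0)
Constraint values g_i(x) = a_i^T x - b_i:
  g_1((1, 2)) = 2
  g_2((1, 2)) = -3
Stationarity residual: grad f(x) + sum_i lambda_i a_i = (0, 0)
  -> stationarity OK
Primal feasibility (all g_i <= 0): FAILS
Dual feasibility (all lambda_i >= 0): OK
Complementary slackness (lambda_i * g_i(x) = 0 for all i): OK

Verdict: the first failing condition is primal_feasibility -> primal.

primal


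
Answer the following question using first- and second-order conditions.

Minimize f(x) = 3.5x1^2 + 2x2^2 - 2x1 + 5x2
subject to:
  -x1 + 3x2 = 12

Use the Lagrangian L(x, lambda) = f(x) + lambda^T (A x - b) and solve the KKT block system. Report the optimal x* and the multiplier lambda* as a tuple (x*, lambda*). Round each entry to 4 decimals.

Form the Lagrangian:
  L(x, lambda) = (1/2) x^T Q x + c^T x + lambda^T (A x - b)
Stationarity (grad_x L = 0): Q x + c + A^T lambda = 0.
Primal feasibility: A x = b.

This gives the KKT block system:
  [ Q   A^T ] [ x     ]   [-c ]
  [ A    0  ] [ lambda ] = [ b ]

Solving the linear system:
  x*      = (-0.6716, 3.7761)
  lambda* = (-6.7015)
  f(x*)   = 50.3209

x* = (-0.6716, 3.7761), lambda* = (-6.7015)


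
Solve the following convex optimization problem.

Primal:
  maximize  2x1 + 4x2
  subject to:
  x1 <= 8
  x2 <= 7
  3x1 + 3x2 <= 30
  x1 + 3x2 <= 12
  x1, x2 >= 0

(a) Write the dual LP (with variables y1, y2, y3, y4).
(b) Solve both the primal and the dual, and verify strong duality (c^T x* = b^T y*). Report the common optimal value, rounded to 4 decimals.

The standard primal-dual pair for 'max c^T x s.t. A x <= b, x >= 0' is:
  Dual:  min b^T y  s.t.  A^T y >= c,  y >= 0.

So the dual LP is:
  minimize  8y1 + 7y2 + 30y3 + 12y4
  subject to:
    y1 + 3y3 + y4 >= 2
    y2 + 3y3 + 3y4 >= 4
    y1, y2, y3, y4 >= 0

Solving the primal: x* = (8, 1.3333).
  primal value c^T x* = 21.3333.
Solving the dual: y* = (0.6667, 0, 0, 1.3333).
  dual value b^T y* = 21.3333.
Strong duality: c^T x* = b^T y*. Confirmed.

21.3333


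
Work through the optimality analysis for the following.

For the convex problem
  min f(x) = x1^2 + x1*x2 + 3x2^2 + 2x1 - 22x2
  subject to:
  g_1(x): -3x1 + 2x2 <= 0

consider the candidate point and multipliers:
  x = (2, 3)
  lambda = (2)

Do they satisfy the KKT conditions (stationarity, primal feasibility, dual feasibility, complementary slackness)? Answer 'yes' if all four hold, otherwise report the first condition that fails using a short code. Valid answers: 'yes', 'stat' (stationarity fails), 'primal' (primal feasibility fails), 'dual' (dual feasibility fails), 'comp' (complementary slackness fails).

Gradient of f: grad f(x) = Q x + c = (9, -2)
Constraint values g_i(x) = a_i^T x - b_i:
  g_1((2, 3)) = 0
Stationarity residual: grad f(x) + sum_i lambda_i a_i = (3, 2)
  -> stationarity FAILS
Primal feasibility (all g_i <= 0): OK
Dual feasibility (all lambda_i >= 0): OK
Complementary slackness (lambda_i * g_i(x) = 0 for all i): OK

Verdict: the first failing condition is stationarity -> stat.

stat


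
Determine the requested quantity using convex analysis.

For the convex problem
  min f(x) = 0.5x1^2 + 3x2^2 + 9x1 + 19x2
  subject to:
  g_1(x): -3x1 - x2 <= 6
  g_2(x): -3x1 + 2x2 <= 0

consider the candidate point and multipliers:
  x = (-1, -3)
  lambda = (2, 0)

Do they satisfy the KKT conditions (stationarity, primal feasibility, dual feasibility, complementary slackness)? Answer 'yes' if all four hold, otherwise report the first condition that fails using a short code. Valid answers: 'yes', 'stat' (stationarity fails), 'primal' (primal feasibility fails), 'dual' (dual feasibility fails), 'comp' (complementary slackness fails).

Gradient of f: grad f(x) = Q x + c = (8, 1)
Constraint values g_i(x) = a_i^T x - b_i:
  g_1((-1, -3)) = 0
  g_2((-1, -3)) = -3
Stationarity residual: grad f(x) + sum_i lambda_i a_i = (2, -1)
  -> stationarity FAILS
Primal feasibility (all g_i <= 0): OK
Dual feasibility (all lambda_i >= 0): OK
Complementary slackness (lambda_i * g_i(x) = 0 for all i): OK

Verdict: the first failing condition is stationarity -> stat.

stat


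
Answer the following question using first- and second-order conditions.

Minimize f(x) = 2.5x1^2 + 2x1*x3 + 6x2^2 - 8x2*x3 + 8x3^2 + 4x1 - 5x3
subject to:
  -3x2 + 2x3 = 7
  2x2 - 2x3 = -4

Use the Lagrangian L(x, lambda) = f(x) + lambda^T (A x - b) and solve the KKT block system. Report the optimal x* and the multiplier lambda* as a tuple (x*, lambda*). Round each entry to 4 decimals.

Form the Lagrangian:
  L(x, lambda) = (1/2) x^T Q x + c^T x + lambda^T (A x - b)
Stationarity (grad_x L = 0): Q x + c + A^T lambda = 0.
Primal feasibility: A x = b.

This gives the KKT block system:
  [ Q   A^T ] [ x     ]   [-c ]
  [ A    0  ] [ lambda ] = [ b ]

Solving the linear system:
  x*      = (-0.4, -3, -1)
  lambda* = (-25.8, -24.7)
  f(x*)   = 42.6

x* = (-0.4, -3, -1), lambda* = (-25.8, -24.7)


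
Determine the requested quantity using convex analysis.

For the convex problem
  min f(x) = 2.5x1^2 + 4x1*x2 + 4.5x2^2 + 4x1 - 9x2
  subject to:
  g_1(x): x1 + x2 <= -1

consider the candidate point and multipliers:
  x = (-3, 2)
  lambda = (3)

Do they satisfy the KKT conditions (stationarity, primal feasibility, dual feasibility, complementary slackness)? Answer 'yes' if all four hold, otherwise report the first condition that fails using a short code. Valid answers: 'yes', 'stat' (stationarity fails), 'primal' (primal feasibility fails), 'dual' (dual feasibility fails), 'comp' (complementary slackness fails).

Gradient of f: grad f(x) = Q x + c = (-3, -3)
Constraint values g_i(x) = a_i^T x - b_i:
  g_1((-3, 2)) = 0
Stationarity residual: grad f(x) + sum_i lambda_i a_i = (0, 0)
  -> stationarity OK
Primal feasibility (all g_i <= 0): OK
Dual feasibility (all lambda_i >= 0): OK
Complementary slackness (lambda_i * g_i(x) = 0 for all i): OK

Verdict: yes, KKT holds.

yes


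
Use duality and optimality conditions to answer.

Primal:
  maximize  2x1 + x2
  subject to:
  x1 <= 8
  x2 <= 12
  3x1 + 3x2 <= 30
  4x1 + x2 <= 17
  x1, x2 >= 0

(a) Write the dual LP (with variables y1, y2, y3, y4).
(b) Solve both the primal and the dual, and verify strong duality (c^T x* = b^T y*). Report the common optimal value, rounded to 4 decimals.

The standard primal-dual pair for 'max c^T x s.t. A x <= b, x >= 0' is:
  Dual:  min b^T y  s.t.  A^T y >= c,  y >= 0.

So the dual LP is:
  minimize  8y1 + 12y2 + 30y3 + 17y4
  subject to:
    y1 + 3y3 + 4y4 >= 2
    y2 + 3y3 + y4 >= 1
    y1, y2, y3, y4 >= 0

Solving the primal: x* = (2.3333, 7.6667).
  primal value c^T x* = 12.3333.
Solving the dual: y* = (0, 0, 0.2222, 0.3333).
  dual value b^T y* = 12.3333.
Strong duality: c^T x* = b^T y*. Confirmed.

12.3333


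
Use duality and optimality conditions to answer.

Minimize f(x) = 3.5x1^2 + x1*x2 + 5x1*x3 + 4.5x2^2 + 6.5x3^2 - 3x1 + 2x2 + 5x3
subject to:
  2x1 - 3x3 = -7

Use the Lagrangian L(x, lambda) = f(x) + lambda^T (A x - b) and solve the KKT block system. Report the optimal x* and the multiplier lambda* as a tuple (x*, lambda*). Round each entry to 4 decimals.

Form the Lagrangian:
  L(x, lambda) = (1/2) x^T Q x + c^T x + lambda^T (A x - b)
Stationarity (grad_x L = 0): Q x + c + A^T lambda = 0.
Primal feasibility: A x = b.

This gives the KKT block system:
  [ Q   A^T ] [ x     ]   [-c ]
  [ A    0  ] [ lambda ] = [ b ]

Solving the linear system:
  x*      = (-1.6552, -0.0383, 1.2299)
  lambda* = (4.2375)
  f(x*)   = 20.3506

x* = (-1.6552, -0.0383, 1.2299), lambda* = (4.2375)


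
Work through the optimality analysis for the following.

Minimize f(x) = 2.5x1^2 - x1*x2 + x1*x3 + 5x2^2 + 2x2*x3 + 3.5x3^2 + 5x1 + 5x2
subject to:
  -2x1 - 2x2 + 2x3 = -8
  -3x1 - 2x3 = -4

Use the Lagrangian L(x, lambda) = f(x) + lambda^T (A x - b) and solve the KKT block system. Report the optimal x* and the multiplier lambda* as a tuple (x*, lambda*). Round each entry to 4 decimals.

Form the Lagrangian:
  L(x, lambda) = (1/2) x^T Q x + c^T x + lambda^T (A x - b)
Stationarity (grad_x L = 0): Q x + c + A^T lambda = 0.
Primal feasibility: A x = b.

This gives the KKT block system:
  [ Q   A^T ] [ x     ]   [-c ]
  [ A    0  ] [ lambda ] = [ b ]

Solving the linear system:
  x*      = (2.0998, 0.7506, -1.1496)
  lambda* = (4.0536, 1.8304)
  f(x*)   = 27.0012

x* = (2.0998, 0.7506, -1.1496), lambda* = (4.0536, 1.8304)


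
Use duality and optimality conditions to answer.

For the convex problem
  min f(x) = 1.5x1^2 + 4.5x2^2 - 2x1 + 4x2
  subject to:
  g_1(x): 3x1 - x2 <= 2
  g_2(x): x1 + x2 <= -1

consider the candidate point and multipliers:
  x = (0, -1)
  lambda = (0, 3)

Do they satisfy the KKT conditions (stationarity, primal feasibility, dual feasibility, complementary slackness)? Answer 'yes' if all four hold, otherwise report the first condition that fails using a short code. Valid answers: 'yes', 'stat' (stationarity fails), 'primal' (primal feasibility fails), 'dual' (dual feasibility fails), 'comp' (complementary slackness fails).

Gradient of f: grad f(x) = Q x + c = (-2, -5)
Constraint values g_i(x) = a_i^T x - b_i:
  g_1((0, -1)) = -1
  g_2((0, -1)) = 0
Stationarity residual: grad f(x) + sum_i lambda_i a_i = (1, -2)
  -> stationarity FAILS
Primal feasibility (all g_i <= 0): OK
Dual feasibility (all lambda_i >= 0): OK
Complementary slackness (lambda_i * g_i(x) = 0 for all i): OK

Verdict: the first failing condition is stationarity -> stat.

stat


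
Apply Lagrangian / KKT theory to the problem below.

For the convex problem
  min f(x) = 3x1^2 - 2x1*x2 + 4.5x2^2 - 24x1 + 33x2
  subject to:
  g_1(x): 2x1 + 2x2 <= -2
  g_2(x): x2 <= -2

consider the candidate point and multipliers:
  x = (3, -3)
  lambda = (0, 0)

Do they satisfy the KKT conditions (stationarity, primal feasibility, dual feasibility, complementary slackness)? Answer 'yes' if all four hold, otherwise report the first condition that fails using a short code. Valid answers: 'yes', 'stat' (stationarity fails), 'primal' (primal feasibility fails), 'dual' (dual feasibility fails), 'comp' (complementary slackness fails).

Gradient of f: grad f(x) = Q x + c = (0, 0)
Constraint values g_i(x) = a_i^T x - b_i:
  g_1((3, -3)) = 2
  g_2((3, -3)) = -1
Stationarity residual: grad f(x) + sum_i lambda_i a_i = (0, 0)
  -> stationarity OK
Primal feasibility (all g_i <= 0): FAILS
Dual feasibility (all lambda_i >= 0): OK
Complementary slackness (lambda_i * g_i(x) = 0 for all i): OK

Verdict: the first failing condition is primal_feasibility -> primal.

primal


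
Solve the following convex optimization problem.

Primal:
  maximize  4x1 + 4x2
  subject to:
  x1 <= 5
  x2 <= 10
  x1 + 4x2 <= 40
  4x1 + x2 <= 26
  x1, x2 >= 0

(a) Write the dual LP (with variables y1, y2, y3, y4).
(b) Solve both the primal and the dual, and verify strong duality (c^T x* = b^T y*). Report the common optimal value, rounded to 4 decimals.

The standard primal-dual pair for 'max c^T x s.t. A x <= b, x >= 0' is:
  Dual:  min b^T y  s.t.  A^T y >= c,  y >= 0.

So the dual LP is:
  minimize  5y1 + 10y2 + 40y3 + 26y4
  subject to:
    y1 + y3 + 4y4 >= 4
    y2 + 4y3 + y4 >= 4
    y1, y2, y3, y4 >= 0

Solving the primal: x* = (4.2667, 8.9333).
  primal value c^T x* = 52.8.
Solving the dual: y* = (0, 0, 0.8, 0.8).
  dual value b^T y* = 52.8.
Strong duality: c^T x* = b^T y*. Confirmed.

52.8


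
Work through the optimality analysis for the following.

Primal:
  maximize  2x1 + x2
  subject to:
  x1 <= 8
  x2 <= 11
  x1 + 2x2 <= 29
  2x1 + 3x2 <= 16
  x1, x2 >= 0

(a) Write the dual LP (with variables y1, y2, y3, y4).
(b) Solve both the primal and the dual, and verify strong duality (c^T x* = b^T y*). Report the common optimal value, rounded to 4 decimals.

The standard primal-dual pair for 'max c^T x s.t. A x <= b, x >= 0' is:
  Dual:  min b^T y  s.t.  A^T y >= c,  y >= 0.

So the dual LP is:
  minimize  8y1 + 11y2 + 29y3 + 16y4
  subject to:
    y1 + y3 + 2y4 >= 2
    y2 + 2y3 + 3y4 >= 1
    y1, y2, y3, y4 >= 0

Solving the primal: x* = (8, 0).
  primal value c^T x* = 16.
Solving the dual: y* = (1.3333, 0, 0, 0.3333).
  dual value b^T y* = 16.
Strong duality: c^T x* = b^T y*. Confirmed.

16


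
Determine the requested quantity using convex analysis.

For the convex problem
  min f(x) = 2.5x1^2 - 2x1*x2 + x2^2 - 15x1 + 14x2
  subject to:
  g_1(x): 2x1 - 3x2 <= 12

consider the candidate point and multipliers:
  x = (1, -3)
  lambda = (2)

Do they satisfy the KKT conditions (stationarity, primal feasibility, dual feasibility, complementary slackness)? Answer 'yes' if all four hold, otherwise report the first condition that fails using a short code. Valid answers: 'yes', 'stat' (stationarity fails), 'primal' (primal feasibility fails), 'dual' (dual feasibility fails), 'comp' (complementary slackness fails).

Gradient of f: grad f(x) = Q x + c = (-4, 6)
Constraint values g_i(x) = a_i^T x - b_i:
  g_1((1, -3)) = -1
Stationarity residual: grad f(x) + sum_i lambda_i a_i = (0, 0)
  -> stationarity OK
Primal feasibility (all g_i <= 0): OK
Dual feasibility (all lambda_i >= 0): OK
Complementary slackness (lambda_i * g_i(x) = 0 for all i): FAILS

Verdict: the first failing condition is complementary_slackness -> comp.

comp


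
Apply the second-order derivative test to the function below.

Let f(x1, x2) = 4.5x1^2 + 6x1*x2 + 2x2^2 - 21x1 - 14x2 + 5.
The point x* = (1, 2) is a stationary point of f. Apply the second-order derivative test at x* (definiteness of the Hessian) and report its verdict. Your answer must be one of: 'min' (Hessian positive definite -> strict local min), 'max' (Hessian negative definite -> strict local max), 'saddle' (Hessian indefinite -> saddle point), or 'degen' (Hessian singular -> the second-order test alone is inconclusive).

Compute the Hessian H = grad^2 f:
  H = [[9, 6], [6, 4]]
Verify stationarity: grad f(x*) = H x* + g = (0, 0).
Eigenvalues of H: 0, 13.
H has a zero eigenvalue (singular; positive semidefinite but not definite), so H is neither positive definite, negative definite, nor indefinite. The second-order test alone is inconclusive -> degen.
(Indeed, f is constant along the null direction of H through x*, so x* is not a strict local extremum.)

degen


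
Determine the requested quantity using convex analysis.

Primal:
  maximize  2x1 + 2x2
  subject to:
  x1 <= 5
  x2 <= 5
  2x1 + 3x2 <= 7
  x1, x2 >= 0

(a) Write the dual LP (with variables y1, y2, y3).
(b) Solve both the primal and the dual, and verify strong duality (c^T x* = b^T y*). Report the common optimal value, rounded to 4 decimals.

The standard primal-dual pair for 'max c^T x s.t. A x <= b, x >= 0' is:
  Dual:  min b^T y  s.t.  A^T y >= c,  y >= 0.

So the dual LP is:
  minimize  5y1 + 5y2 + 7y3
  subject to:
    y1 + 2y3 >= 2
    y2 + 3y3 >= 2
    y1, y2, y3 >= 0

Solving the primal: x* = (3.5, 0).
  primal value c^T x* = 7.
Solving the dual: y* = (0, 0, 1).
  dual value b^T y* = 7.
Strong duality: c^T x* = b^T y*. Confirmed.

7


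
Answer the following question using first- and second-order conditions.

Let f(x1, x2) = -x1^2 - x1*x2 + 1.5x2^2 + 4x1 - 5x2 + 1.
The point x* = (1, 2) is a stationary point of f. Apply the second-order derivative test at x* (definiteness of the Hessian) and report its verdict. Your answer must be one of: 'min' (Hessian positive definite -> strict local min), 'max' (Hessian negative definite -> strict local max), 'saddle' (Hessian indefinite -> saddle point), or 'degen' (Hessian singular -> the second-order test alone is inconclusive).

Compute the Hessian H = grad^2 f:
  H = [[-2, -1], [-1, 3]]
Verify stationarity: grad f(x*) = H x* + g = (0, 0).
Eigenvalues of H: -2.1926, 3.1926.
Eigenvalues have mixed signs, so H is indefinite -> x* is a saddle point.

saddle


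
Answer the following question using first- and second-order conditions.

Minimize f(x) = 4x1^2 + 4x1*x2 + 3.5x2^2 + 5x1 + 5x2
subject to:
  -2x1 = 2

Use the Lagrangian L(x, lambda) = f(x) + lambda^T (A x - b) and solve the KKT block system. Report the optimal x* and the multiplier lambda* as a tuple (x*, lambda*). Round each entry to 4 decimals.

Form the Lagrangian:
  L(x, lambda) = (1/2) x^T Q x + c^T x + lambda^T (A x - b)
Stationarity (grad_x L = 0): Q x + c + A^T lambda = 0.
Primal feasibility: A x = b.

This gives the KKT block system:
  [ Q   A^T ] [ x     ]   [-c ]
  [ A    0  ] [ lambda ] = [ b ]

Solving the linear system:
  x*      = (-1, -0.1429)
  lambda* = (-1.7857)
  f(x*)   = -1.0714

x* = (-1, -0.1429), lambda* = (-1.7857)


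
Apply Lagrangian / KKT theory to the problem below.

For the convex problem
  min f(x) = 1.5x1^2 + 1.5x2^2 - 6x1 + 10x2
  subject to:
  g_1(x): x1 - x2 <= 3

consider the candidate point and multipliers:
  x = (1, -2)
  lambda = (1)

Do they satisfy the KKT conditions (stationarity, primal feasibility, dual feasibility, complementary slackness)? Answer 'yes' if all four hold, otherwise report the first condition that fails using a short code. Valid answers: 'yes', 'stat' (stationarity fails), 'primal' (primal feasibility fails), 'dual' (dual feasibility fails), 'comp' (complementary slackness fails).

Gradient of f: grad f(x) = Q x + c = (-3, 4)
Constraint values g_i(x) = a_i^T x - b_i:
  g_1((1, -2)) = 0
Stationarity residual: grad f(x) + sum_i lambda_i a_i = (-2, 3)
  -> stationarity FAILS
Primal feasibility (all g_i <= 0): OK
Dual feasibility (all lambda_i >= 0): OK
Complementary slackness (lambda_i * g_i(x) = 0 for all i): OK

Verdict: the first failing condition is stationarity -> stat.

stat


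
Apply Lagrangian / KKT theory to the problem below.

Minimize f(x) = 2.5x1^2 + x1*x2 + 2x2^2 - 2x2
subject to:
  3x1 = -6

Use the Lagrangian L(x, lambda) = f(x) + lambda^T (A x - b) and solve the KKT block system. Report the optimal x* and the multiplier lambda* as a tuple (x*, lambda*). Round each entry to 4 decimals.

Form the Lagrangian:
  L(x, lambda) = (1/2) x^T Q x + c^T x + lambda^T (A x - b)
Stationarity (grad_x L = 0): Q x + c + A^T lambda = 0.
Primal feasibility: A x = b.

This gives the KKT block system:
  [ Q   A^T ] [ x     ]   [-c ]
  [ A    0  ] [ lambda ] = [ b ]

Solving the linear system:
  x*      = (-2, 1)
  lambda* = (3)
  f(x*)   = 8

x* = (-2, 1), lambda* = (3)


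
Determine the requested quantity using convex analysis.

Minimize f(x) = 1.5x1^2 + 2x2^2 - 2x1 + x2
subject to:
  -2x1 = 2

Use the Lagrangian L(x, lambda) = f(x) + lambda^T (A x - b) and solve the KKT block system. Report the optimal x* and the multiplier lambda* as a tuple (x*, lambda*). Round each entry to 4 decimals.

Form the Lagrangian:
  L(x, lambda) = (1/2) x^T Q x + c^T x + lambda^T (A x - b)
Stationarity (grad_x L = 0): Q x + c + A^T lambda = 0.
Primal feasibility: A x = b.

This gives the KKT block system:
  [ Q   A^T ] [ x     ]   [-c ]
  [ A    0  ] [ lambda ] = [ b ]

Solving the linear system:
  x*      = (-1, -0.25)
  lambda* = (-2.5)
  f(x*)   = 3.375

x* = (-1, -0.25), lambda* = (-2.5)


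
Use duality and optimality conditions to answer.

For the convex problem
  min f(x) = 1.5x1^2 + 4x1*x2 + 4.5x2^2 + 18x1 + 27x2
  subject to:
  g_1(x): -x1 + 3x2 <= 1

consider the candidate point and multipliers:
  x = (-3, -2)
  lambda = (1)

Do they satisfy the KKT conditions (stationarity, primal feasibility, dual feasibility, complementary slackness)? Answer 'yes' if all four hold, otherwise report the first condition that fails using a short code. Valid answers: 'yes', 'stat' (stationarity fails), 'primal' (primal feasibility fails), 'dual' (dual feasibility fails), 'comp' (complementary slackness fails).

Gradient of f: grad f(x) = Q x + c = (1, -3)
Constraint values g_i(x) = a_i^T x - b_i:
  g_1((-3, -2)) = -4
Stationarity residual: grad f(x) + sum_i lambda_i a_i = (0, 0)
  -> stationarity OK
Primal feasibility (all g_i <= 0): OK
Dual feasibility (all lambda_i >= 0): OK
Complementary slackness (lambda_i * g_i(x) = 0 for all i): FAILS

Verdict: the first failing condition is complementary_slackness -> comp.

comp


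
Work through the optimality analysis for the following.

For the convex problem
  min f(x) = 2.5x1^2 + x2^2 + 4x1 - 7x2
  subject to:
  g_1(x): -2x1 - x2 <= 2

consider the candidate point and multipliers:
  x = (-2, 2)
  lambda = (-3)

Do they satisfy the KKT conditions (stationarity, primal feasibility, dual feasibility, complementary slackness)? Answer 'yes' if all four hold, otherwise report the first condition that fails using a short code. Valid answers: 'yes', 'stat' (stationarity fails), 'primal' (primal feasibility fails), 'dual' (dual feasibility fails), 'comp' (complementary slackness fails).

Gradient of f: grad f(x) = Q x + c = (-6, -3)
Constraint values g_i(x) = a_i^T x - b_i:
  g_1((-2, 2)) = 0
Stationarity residual: grad f(x) + sum_i lambda_i a_i = (0, 0)
  -> stationarity OK
Primal feasibility (all g_i <= 0): OK
Dual feasibility (all lambda_i >= 0): FAILS
Complementary slackness (lambda_i * g_i(x) = 0 for all i): OK

Verdict: the first failing condition is dual_feasibility -> dual.

dual
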